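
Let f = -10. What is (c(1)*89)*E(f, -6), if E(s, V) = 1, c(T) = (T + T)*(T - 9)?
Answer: -1424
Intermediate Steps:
c(T) = 2*T*(-9 + T) (c(T) = (2*T)*(-9 + T) = 2*T*(-9 + T))
(c(1)*89)*E(f, -6) = ((2*1*(-9 + 1))*89)*1 = ((2*1*(-8))*89)*1 = -16*89*1 = -1424*1 = -1424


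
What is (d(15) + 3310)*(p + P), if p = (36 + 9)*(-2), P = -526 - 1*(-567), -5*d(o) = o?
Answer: -162043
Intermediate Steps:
d(o) = -o/5
P = 41 (P = -526 + 567 = 41)
p = -90 (p = 45*(-2) = -90)
(d(15) + 3310)*(p + P) = (-1/5*15 + 3310)*(-90 + 41) = (-3 + 3310)*(-49) = 3307*(-49) = -162043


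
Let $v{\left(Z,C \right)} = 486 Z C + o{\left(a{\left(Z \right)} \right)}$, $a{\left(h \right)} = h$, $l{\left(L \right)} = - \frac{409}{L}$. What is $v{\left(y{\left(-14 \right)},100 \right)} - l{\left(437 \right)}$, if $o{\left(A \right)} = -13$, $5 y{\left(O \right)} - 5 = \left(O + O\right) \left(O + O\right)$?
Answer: $\frac{3351382688}{437} \approx 7.6691 \cdot 10^{6}$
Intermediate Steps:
$y{\left(O \right)} = 1 + \frac{4 O^{2}}{5}$ ($y{\left(O \right)} = 1 + \frac{\left(O + O\right) \left(O + O\right)}{5} = 1 + \frac{2 O 2 O}{5} = 1 + \frac{4 O^{2}}{5}$)
$v{\left(Z,C \right)} = -13 + 486 C Z$ ($v{\left(Z,C \right)} = 486 Z C - 13 = 486 C Z - 13 = -13 + 486 C Z$)
$v{\left(y{\left(-14 \right)},100 \right)} - l{\left(437 \right)} = \left(-13 + 486 \cdot 100 \left(1 + \frac{4 \left(-14\right)^{2}}{5}\right)\right) - - \frac{409}{437} = \left(-13 + 486 \cdot 100 \left(1 + \frac{4}{5} \cdot 196\right)\right) - \left(-409\right) \frac{1}{437} = \left(-13 + 486 \cdot 100 \left(1 + \frac{784}{5}\right)\right) - - \frac{409}{437} = \left(-13 + 486 \cdot 100 \cdot \frac{789}{5}\right) + \frac{409}{437} = \left(-13 + 7669080\right) + \frac{409}{437} = 7669067 + \frac{409}{437} = \frac{3351382688}{437}$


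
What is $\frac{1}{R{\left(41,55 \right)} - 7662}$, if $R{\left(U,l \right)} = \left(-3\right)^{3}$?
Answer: $- \frac{1}{7689} \approx -0.00013006$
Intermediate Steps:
$R{\left(U,l \right)} = -27$
$\frac{1}{R{\left(41,55 \right)} - 7662} = \frac{1}{-27 - 7662} = \frac{1}{-7689} = - \frac{1}{7689}$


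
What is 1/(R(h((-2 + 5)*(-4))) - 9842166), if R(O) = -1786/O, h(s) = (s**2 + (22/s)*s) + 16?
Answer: -91/895637999 ≈ -1.0160e-7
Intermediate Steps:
h(s) = 38 + s**2 (h(s) = (s**2 + 22) + 16 = (22 + s**2) + 16 = 38 + s**2)
1/(R(h((-2 + 5)*(-4))) - 9842166) = 1/(-1786/(38 + ((-2 + 5)*(-4))**2) - 9842166) = 1/(-1786/(38 + (3*(-4))**2) - 9842166) = 1/(-1786/(38 + (-12)**2) - 9842166) = 1/(-1786/(38 + 144) - 9842166) = 1/(-1786/182 - 9842166) = 1/(-1786*1/182 - 9842166) = 1/(-893/91 - 9842166) = 1/(-895637999/91) = -91/895637999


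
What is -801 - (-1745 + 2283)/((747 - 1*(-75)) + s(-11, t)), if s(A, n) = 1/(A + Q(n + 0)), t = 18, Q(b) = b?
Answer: -4613521/5755 ≈ -801.65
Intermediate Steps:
s(A, n) = 1/(A + n) (s(A, n) = 1/(A + (n + 0)) = 1/(A + n))
-801 - (-1745 + 2283)/((747 - 1*(-75)) + s(-11, t)) = -801 - (-1745 + 2283)/((747 - 1*(-75)) + 1/(-11 + 18)) = -801 - 538/((747 + 75) + 1/7) = -801 - 538/(822 + 1/7) = -801 - 538/5755/7 = -801 - 538*7/5755 = -801 - 1*3766/5755 = -801 - 3766/5755 = -4613521/5755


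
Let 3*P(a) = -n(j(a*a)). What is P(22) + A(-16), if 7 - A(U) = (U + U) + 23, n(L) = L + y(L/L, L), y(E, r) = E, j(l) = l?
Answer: -437/3 ≈ -145.67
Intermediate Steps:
n(L) = 1 + L (n(L) = L + L/L = L + 1 = 1 + L)
A(U) = -16 - 2*U (A(U) = 7 - ((U + U) + 23) = 7 - (2*U + 23) = 7 - (23 + 2*U) = 7 + (-23 - 2*U) = -16 - 2*U)
P(a) = -1/3 - a**2/3 (P(a) = (-(1 + a*a))/3 = (-(1 + a**2))/3 = (-1 - a**2)/3 = -1/3 - a**2/3)
P(22) + A(-16) = (-1/3 - 1/3*22**2) + (-16 - 2*(-16)) = (-1/3 - 1/3*484) + (-16 + 32) = (-1/3 - 484/3) + 16 = -485/3 + 16 = -437/3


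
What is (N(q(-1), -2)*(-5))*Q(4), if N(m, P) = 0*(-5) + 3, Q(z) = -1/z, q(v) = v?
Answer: 15/4 ≈ 3.7500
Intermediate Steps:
N(m, P) = 3 (N(m, P) = 0 + 3 = 3)
(N(q(-1), -2)*(-5))*Q(4) = (3*(-5))*(-1/4) = -(-15)/4 = -15*(-1/4) = 15/4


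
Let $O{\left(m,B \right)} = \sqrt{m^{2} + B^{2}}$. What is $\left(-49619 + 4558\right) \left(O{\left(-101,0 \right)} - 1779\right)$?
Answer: $75612358$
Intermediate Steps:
$O{\left(m,B \right)} = \sqrt{B^{2} + m^{2}}$
$\left(-49619 + 4558\right) \left(O{\left(-101,0 \right)} - 1779\right) = \left(-49619 + 4558\right) \left(\sqrt{0^{2} + \left(-101\right)^{2}} - 1779\right) = - 45061 \left(\sqrt{0 + 10201} - 1779\right) = - 45061 \left(\sqrt{10201} - 1779\right) = - 45061 \left(101 - 1779\right) = \left(-45061\right) \left(-1678\right) = 75612358$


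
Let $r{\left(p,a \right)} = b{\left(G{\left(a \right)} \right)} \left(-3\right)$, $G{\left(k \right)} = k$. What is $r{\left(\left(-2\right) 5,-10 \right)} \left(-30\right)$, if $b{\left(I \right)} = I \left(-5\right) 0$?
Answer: $0$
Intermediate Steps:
$b{\left(I \right)} = 0$ ($b{\left(I \right)} = - 5 I 0 = 0$)
$r{\left(p,a \right)} = 0$ ($r{\left(p,a \right)} = 0 \left(-3\right) = 0$)
$r{\left(\left(-2\right) 5,-10 \right)} \left(-30\right) = 0 \left(-30\right) = 0$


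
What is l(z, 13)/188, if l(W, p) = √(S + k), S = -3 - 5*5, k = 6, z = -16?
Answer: I*√22/188 ≈ 0.024949*I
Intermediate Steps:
S = -28 (S = -3 - 25 = -28)
l(W, p) = I*√22 (l(W, p) = √(-28 + 6) = √(-22) = I*√22)
l(z, 13)/188 = (I*√22)/188 = (I*√22)*(1/188) = I*√22/188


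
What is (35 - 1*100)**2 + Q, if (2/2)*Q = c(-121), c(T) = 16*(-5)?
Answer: 4145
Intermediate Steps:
c(T) = -80
Q = -80
(35 - 1*100)**2 + Q = (35 - 1*100)**2 - 80 = (35 - 100)**2 - 80 = (-65)**2 - 80 = 4225 - 80 = 4145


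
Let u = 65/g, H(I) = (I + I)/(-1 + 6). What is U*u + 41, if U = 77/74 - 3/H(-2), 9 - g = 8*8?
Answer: 57531/1628 ≈ 35.338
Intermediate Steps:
g = -55 (g = 9 - 8*8 = 9 - 1*64 = 9 - 64 = -55)
H(I) = 2*I/5 (H(I) = (2*I)/5 = (2*I)*(⅕) = 2*I/5)
U = 709/148 (U = 77/74 - 3/((⅖)*(-2)) = 77*(1/74) - 3/(-⅘) = 77/74 - 3*(-5/4) = 77/74 + 15/4 = 709/148 ≈ 4.7905)
u = -13/11 (u = 65/(-55) = 65*(-1/55) = -13/11 ≈ -1.1818)
U*u + 41 = (709/148)*(-13/11) + 41 = -9217/1628 + 41 = 57531/1628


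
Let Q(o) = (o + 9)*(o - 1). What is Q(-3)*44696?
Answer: -1072704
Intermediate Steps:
Q(o) = (-1 + o)*(9 + o) (Q(o) = (9 + o)*(-1 + o) = (-1 + o)*(9 + o))
Q(-3)*44696 = (-9 + (-3)**2 + 8*(-3))*44696 = (-9 + 9 - 24)*44696 = -24*44696 = -1072704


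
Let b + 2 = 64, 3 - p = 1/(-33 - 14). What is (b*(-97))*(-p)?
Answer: 853988/47 ≈ 18170.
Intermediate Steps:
p = 142/47 (p = 3 - 1/(-33 - 14) = 3 - 1/(-47) = 3 - 1*(-1/47) = 3 + 1/47 = 142/47 ≈ 3.0213)
b = 62 (b = -2 + 64 = 62)
(b*(-97))*(-p) = (62*(-97))*(-1*142/47) = -6014*(-142/47) = 853988/47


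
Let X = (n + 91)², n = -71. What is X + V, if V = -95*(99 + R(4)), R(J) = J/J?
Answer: -9100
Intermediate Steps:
R(J) = 1
V = -9500 (V = -95*(99 + 1) = -95*100 = -9500)
X = 400 (X = (-71 + 91)² = 20² = 400)
X + V = 400 - 9500 = -9100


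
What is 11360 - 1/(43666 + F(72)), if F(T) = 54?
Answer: 496659199/43720 ≈ 11360.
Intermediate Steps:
11360 - 1/(43666 + F(72)) = 11360 - 1/(43666 + 54) = 11360 - 1/43720 = 496659199/43720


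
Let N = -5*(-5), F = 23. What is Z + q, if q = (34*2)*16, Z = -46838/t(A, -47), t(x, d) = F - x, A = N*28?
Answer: 783414/677 ≈ 1157.2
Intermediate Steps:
N = 25
A = 700 (A = 25*28 = 700)
t(x, d) = 23 - x
Z = 46838/677 (Z = -46838/(23 - 1*700) = -46838/(23 - 700) = -46838/(-677) = -46838*(-1/677) = 46838/677 ≈ 69.185)
q = 1088 (q = 68*16 = 1088)
Z + q = 46838/677 + 1088 = 783414/677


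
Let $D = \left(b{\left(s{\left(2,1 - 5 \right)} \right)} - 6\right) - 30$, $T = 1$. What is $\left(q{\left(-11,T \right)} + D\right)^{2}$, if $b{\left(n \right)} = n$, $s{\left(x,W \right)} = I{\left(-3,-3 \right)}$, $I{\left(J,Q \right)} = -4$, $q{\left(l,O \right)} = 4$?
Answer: $1296$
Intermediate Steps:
$s{\left(x,W \right)} = -4$
$D = -40$ ($D = \left(-4 - 6\right) - 30 = -10 - 30 = -40$)
$\left(q{\left(-11,T \right)} + D\right)^{2} = \left(4 - 40\right)^{2} = \left(-36\right)^{2} = 1296$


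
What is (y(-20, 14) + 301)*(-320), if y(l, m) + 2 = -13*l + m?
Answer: -183360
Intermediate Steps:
y(l, m) = -2 + m - 13*l (y(l, m) = -2 + (-13*l + m) = -2 + (m - 13*l) = -2 + m - 13*l)
(y(-20, 14) + 301)*(-320) = ((-2 + 14 - 13*(-20)) + 301)*(-320) = ((-2 + 14 + 260) + 301)*(-320) = (272 + 301)*(-320) = 573*(-320) = -183360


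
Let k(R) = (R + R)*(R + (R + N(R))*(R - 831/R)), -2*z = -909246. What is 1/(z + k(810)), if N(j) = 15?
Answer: 1/1082960673 ≈ 9.2339e-10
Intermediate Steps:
z = 454623 (z = -½*(-909246) = 454623)
k(R) = 2*R*(R + (15 + R)*(R - 831/R)) (k(R) = (R + R)*(R + (R + 15)*(R - 831/R)) = (2*R)*(R + (15 + R)*(R - 831/R)) = 2*R*(R + (15 + R)*(R - 831/R)))
1/(z + k(810)) = 1/(454623 + (-24930 - 1662*810 + 2*810³ + 32*810²)) = 1/(454623 + (-24930 - 1346220 + 2*531441000 + 32*656100)) = 1/(454623 + (-24930 - 1346220 + 1062882000 + 20995200)) = 1/(454623 + 1082506050) = 1/1082960673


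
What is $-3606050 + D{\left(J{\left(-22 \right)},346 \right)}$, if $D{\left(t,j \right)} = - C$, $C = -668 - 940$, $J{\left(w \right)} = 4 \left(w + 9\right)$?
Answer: $-3604442$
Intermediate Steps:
$J{\left(w \right)} = 36 + 4 w$ ($J{\left(w \right)} = 4 \left(9 + w\right) = 36 + 4 w$)
$C = -1608$ ($C = -668 - 940 = -1608$)
$D{\left(t,j \right)} = 1608$ ($D{\left(t,j \right)} = \left(-1\right) \left(-1608\right) = 1608$)
$-3606050 + D{\left(J{\left(-22 \right)},346 \right)} = -3606050 + 1608 = -3604442$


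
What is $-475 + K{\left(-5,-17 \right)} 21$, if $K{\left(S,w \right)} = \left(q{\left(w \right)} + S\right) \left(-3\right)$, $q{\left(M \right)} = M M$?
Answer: $-18367$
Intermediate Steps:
$q{\left(M \right)} = M^{2}$
$K{\left(S,w \right)} = - 3 S - 3 w^{2}$ ($K{\left(S,w \right)} = \left(w^{2} + S\right) \left(-3\right) = \left(S + w^{2}\right) \left(-3\right) = - 3 S - 3 w^{2}$)
$-475 + K{\left(-5,-17 \right)} 21 = -475 + \left(\left(-3\right) \left(-5\right) - 3 \left(-17\right)^{2}\right) 21 = -475 + \left(15 - 867\right) 21 = -475 - 17892 = -18367$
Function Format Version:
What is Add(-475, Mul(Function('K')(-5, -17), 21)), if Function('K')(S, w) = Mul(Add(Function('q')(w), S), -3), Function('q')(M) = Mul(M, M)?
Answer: -18367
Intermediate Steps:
Function('q')(M) = Pow(M, 2)
Function('K')(S, w) = Add(Mul(-3, S), Mul(-3, Pow(w, 2))) (Function('K')(S, w) = Mul(Add(Pow(w, 2), S), -3) = Mul(Add(S, Pow(w, 2)), -3) = Add(Mul(-3, S), Mul(-3, Pow(w, 2))))
Add(-475, Mul(Function('K')(-5, -17), 21)) = Add(-475, Mul(Add(Mul(-3, -5), Mul(-3, Pow(-17, 2))), 21)) = Add(-475, Mul(Add(15, Mul(-3, 289)), 21)) = Add(-475, Mul(Add(15, -867), 21)) = Add(-475, Mul(-852, 21)) = Add(-475, -17892) = -18367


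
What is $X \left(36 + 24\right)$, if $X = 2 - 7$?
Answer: $-300$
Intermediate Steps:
$X = -5$ ($X = 2 - 7 = -5$)
$X \left(36 + 24\right) = - 5 \left(36 + 24\right) = \left(-5\right) 60 = -300$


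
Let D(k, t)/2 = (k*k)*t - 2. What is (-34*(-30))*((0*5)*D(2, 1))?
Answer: 0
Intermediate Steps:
D(k, t) = -4 + 2*t*k**2 (D(k, t) = 2*((k*k)*t - 2) = 2*(k**2*t - 2) = 2*(t*k**2 - 2) = 2*(-2 + t*k**2) = -4 + 2*t*k**2)
(-34*(-30))*((0*5)*D(2, 1)) = (-34*(-30))*((0*5)*(-4 + 2*1*2**2)) = 1020*(0*(-4 + 2*1*4)) = 1020*(0*(-4 + 8)) = 1020*(0*4) = 1020*0 = 0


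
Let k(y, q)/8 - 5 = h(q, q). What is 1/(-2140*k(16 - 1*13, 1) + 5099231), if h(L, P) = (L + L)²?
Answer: 1/4945151 ≈ 2.0222e-7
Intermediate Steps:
h(L, P) = 4*L² (h(L, P) = (2*L)² = 4*L²)
k(y, q) = 40 + 32*q² (k(y, q) = 40 + 8*(4*q²) = 40 + 32*q²)
1/(-2140*k(16 - 1*13, 1) + 5099231) = 1/(-2140*(40 + 32*1²) + 5099231) = 1/(-2140*(40 + 32*1) + 5099231) = 1/(-2140*(40 + 32) + 5099231) = 1/(-2140*72 + 5099231) = 1/(-154080 + 5099231) = 1/4945151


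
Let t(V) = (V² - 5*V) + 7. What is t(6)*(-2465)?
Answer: -32045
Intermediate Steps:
t(V) = 7 + V² - 5*V
t(6)*(-2465) = (7 + 6² - 5*6)*(-2465) = (7 + 36 - 30)*(-2465) = 13*(-2465) = -32045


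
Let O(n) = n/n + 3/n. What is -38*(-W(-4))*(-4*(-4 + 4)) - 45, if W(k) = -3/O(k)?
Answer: -45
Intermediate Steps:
O(n) = 1 + 3/n
W(k) = -3*k/(3 + k)
-38*(-W(-4))*(-4*(-4 + 4)) - 45 = -38*(-(-3)*(-4)/(3 - 4))*(-4*(-4 + 4)) - 45 = -38*(-(-3)*(-4)/(-1))*(-4*0) - 45 = -38*(-(-3)*(-4)*(-1))*0 - 45 = -38*(-1*(-12))*0 - 45 = -456*0 - 45 = -38*0 - 45 = 0 - 45 = -45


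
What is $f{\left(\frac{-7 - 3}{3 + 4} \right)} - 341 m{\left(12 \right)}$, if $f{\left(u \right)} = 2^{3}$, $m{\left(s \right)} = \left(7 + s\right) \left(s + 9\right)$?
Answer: $-136051$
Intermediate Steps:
$m{\left(s \right)} = \left(7 + s\right) \left(9 + s\right)$
$f{\left(u \right)} = 8$
$f{\left(\frac{-7 - 3}{3 + 4} \right)} - 341 m{\left(12 \right)} = 8 - 341 \left(63 + 12^{2} + 16 \cdot 12\right) = 8 - 341 \left(63 + 144 + 192\right) = 8 - 136059 = -136051$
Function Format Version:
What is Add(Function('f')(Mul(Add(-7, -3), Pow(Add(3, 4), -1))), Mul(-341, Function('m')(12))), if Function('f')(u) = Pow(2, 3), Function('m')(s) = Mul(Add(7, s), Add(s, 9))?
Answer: -136051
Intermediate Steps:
Function('m')(s) = Mul(Add(7, s), Add(9, s))
Function('f')(u) = 8
Add(Function('f')(Mul(Add(-7, -3), Pow(Add(3, 4), -1))), Mul(-341, Function('m')(12))) = Add(8, Mul(-341, Add(63, Pow(12, 2), Mul(16, 12)))) = Add(8, Mul(-341, Add(63, 144, 192))) = Add(8, Mul(-341, 399)) = Add(8, -136059) = -136051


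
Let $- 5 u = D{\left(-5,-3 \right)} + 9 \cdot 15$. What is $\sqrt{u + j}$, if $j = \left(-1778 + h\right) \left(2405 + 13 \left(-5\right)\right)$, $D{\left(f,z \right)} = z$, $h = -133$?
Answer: $\frac{4 i \sqrt{6987135}}{5} \approx 2114.7 i$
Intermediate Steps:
$j = -4471740$ ($j = \left(-1778 - 133\right) \left(2405 + 13 \left(-5\right)\right) = - 1911 \left(2405 - 65\right) = \left(-1911\right) 2340 = -4471740$)
$u = - \frac{132}{5}$ ($u = - \frac{-3 + 9 \cdot 15}{5} = - \frac{-3 + 135}{5} = \left(- \frac{1}{5}\right) 132 = - \frac{132}{5} \approx -26.4$)
$\sqrt{u + j} = \sqrt{- \frac{132}{5} - 4471740} = \sqrt{- \frac{22358832}{5}} = \frac{4 i \sqrt{6987135}}{5}$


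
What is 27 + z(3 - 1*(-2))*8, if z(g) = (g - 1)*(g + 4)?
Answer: 315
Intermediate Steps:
z(g) = (-1 + g)*(4 + g)
27 + z(3 - 1*(-2))*8 = 27 + (-4 + (3 - 1*(-2))² + 3*(3 - 1*(-2)))*8 = 27 + (-4 + (3 + 2)² + 3*(3 + 2))*8 = 27 + (-4 + 5² + 3*5)*8 = 27 + (-4 + 25 + 15)*8 = 27 + 36*8 = 27 + 288 = 315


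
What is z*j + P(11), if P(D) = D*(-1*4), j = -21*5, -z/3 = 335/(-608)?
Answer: -132277/608 ≈ -217.56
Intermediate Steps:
z = 1005/608 (z = -1005/(-608) = -1005*(-1)/608 = -3*(-335/608) = 1005/608 ≈ 1.6530)
j = -105
P(D) = -4*D (P(D) = D*(-4) = -4*D)
z*j + P(11) = (1005/608)*(-105) - 4*11 = -105525/608 - 44 = -132277/608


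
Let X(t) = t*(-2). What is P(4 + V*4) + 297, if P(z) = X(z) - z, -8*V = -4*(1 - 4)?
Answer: 303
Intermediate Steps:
X(t) = -2*t
V = -3/2 (V = -(-1)*(1 - 4)/2 = -(-1)*(-3)/2 = -⅛*12 = -3/2 ≈ -1.5000)
P(z) = -3*z (P(z) = -2*z - z = -3*z)
P(4 + V*4) + 297 = -3*(4 - 3/2*4) + 297 = -3*(4 - 6) + 297 = -3*(-2) + 297 = 6 + 297 = 303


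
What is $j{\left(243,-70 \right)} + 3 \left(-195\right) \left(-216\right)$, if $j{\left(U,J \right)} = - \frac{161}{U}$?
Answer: $\frac{30705319}{243} \approx 1.2636 \cdot 10^{5}$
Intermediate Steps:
$j{\left(243,-70 \right)} + 3 \left(-195\right) \left(-216\right) = - \frac{161}{243} + 3 \left(-195\right) \left(-216\right) = \left(-161\right) \frac{1}{243} - -126360 = - \frac{161}{243} + 126360 = \frac{30705319}{243}$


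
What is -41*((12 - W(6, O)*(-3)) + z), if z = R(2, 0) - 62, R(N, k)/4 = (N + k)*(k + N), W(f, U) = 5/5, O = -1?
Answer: 1271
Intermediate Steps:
W(f, U) = 1 (W(f, U) = 5*(⅕) = 1)
R(N, k) = 4*(N + k)² (R(N, k) = 4*((N + k)*(k + N)) = 4*((N + k)*(N + k)) = 4*(N + k)²)
z = -46 (z = 4*(2 + 0)² - 62 = 4*2² - 62 = 4*4 - 62 = 16 - 62 = -46)
-41*((12 - W(6, O)*(-3)) + z) = -41*((12 - 1*1*(-3)) - 46) = -41*((12 - 1*(-3)) - 46) = -41*((12 + 3) - 46) = -41*(15 - 46) = -41*(-31) = 1271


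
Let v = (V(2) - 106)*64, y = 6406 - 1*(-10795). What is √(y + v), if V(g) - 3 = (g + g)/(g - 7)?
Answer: √263945/5 ≈ 102.75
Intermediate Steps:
y = 17201 (y = 6406 + 10795 = 17201)
V(g) = 3 + 2*g/(-7 + g) (V(g) = 3 + (g + g)/(g - 7) = 3 + (2*g)/(-7 + g) = 3 + 2*g/(-7 + g))
v = -33216/5 (v = ((-21 + 5*2)/(-7 + 2) - 106)*64 = ((-21 + 10)/(-5) - 106)*64 = (-⅕*(-11) - 106)*64 = (11/5 - 106)*64 = -519/5*64 = -33216/5 ≈ -6643.2)
√(y + v) = √(17201 - 33216/5) = √(52789/5) = √263945/5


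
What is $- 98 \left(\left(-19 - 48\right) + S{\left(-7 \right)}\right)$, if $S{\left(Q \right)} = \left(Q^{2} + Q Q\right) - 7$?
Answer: $-2352$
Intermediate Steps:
$S{\left(Q \right)} = -7 + 2 Q^{2}$ ($S{\left(Q \right)} = \left(Q^{2} + Q^{2}\right) - 7 = 2 Q^{2} - 7 = -7 + 2 Q^{2}$)
$- 98 \left(\left(-19 - 48\right) + S{\left(-7 \right)}\right) = - 98 \left(\left(-19 - 48\right) - \left(7 - 2 \left(-7\right)^{2}\right)\right) = - 98 \left(-67 + \left(-7 + 2 \cdot 49\right)\right) = - 98 \left(-67 + \left(-7 + 98\right)\right) = - 98 \left(-67 + 91\right) = \left(-98\right) 24 = -2352$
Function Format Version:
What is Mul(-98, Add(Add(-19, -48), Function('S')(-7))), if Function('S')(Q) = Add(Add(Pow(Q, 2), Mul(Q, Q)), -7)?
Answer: -2352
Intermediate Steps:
Function('S')(Q) = Add(-7, Mul(2, Pow(Q, 2))) (Function('S')(Q) = Add(Add(Pow(Q, 2), Pow(Q, 2)), -7) = Add(Mul(2, Pow(Q, 2)), -7) = Add(-7, Mul(2, Pow(Q, 2))))
Mul(-98, Add(Add(-19, -48), Function('S')(-7))) = Mul(-98, Add(Add(-19, -48), Add(-7, Mul(2, Pow(-7, 2))))) = Mul(-98, Add(-67, Add(-7, Mul(2, 49)))) = Mul(-98, Add(-67, Add(-7, 98))) = Mul(-98, Add(-67, 91)) = Mul(-98, 24) = -2352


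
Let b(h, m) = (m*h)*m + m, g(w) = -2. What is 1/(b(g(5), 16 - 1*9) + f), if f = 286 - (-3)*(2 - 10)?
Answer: 1/171 ≈ 0.0058480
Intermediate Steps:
b(h, m) = m + h*m² (b(h, m) = (h*m)*m + m = h*m² + m = m + h*m²)
f = 262 (f = 286 - (-3)*(-8) = 286 - 1*24 = 286 - 24 = 262)
1/(b(g(5), 16 - 1*9) + f) = 1/((16 - 1*9)*(1 - 2*(16 - 1*9)) + 262) = 1/((16 - 9)*(1 - 2*(16 - 9)) + 262) = 1/(7*(1 - 2*7) + 262) = 1/(7*(1 - 14) + 262) = 1/(7*(-13) + 262) = 1/(-91 + 262) = 1/171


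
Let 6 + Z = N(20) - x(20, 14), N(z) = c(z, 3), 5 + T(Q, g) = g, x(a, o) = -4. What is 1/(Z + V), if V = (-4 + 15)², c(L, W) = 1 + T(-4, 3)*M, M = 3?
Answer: 1/114 ≈ 0.0087719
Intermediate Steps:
T(Q, g) = -5 + g
c(L, W) = -5 (c(L, W) = 1 + (-5 + 3)*3 = 1 - 2*3 = 1 - 6 = -5)
V = 121 (V = 11² = 121)
N(z) = -5
Z = -7 (Z = -6 + (-5 - 1*(-4)) = -6 + (-5 + 4) = -6 - 1 = -7)
1/(Z + V) = 1/(-7 + 121) = 1/114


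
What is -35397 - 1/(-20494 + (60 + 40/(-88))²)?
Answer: -72590362232/2050749 ≈ -35397.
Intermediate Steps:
-35397 - 1/(-20494 + (60 + 40/(-88))²) = -35397 - 1/(-20494 + (60 + 40*(-1/88))²) = -35397 - 1/(-20494 + (60 - 5/11)²) = -35397 - 1/(-20494 + (655/11)²) = -35397 - 1/(-20494 + 429025/121) = -35397 - 1/(-2050749/121) = -35397 - 1*(-121/2050749) = -35397 + 121/2050749 = -72590362232/2050749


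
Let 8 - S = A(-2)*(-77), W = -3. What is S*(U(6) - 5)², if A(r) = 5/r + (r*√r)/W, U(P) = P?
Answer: -369/2 + 154*I*√2/3 ≈ -184.5 + 72.596*I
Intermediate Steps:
A(r) = 5/r - r^(3/2)/3 (A(r) = 5/r + (r*√r)/(-3) = 5/r + r^(3/2)*(-⅓) = 5/r - r^(3/2)/3)
S = -369/2 + 154*I*√2/3 (S = 8 - (⅓)*(15 - (-2)^(5/2))/(-2)*(-77) = 8 - (⅓)*(-½)*(15 - 4*I*√2)*(-77) = 8 - (-5/2 + 2*I*√2/3)*(-77) = 8 - (385/2 - 154*I*√2/3) = 8 + (-385/2 + 154*I*√2/3) = -369/2 + 154*I*√2/3 ≈ -184.5 + 72.596*I)
S*(U(6) - 5)² = (-369/2 + 154*I*√2/3)*(6 - 5)² = (-369/2 + 154*I*√2/3)*1² = (-369/2 + 154*I*√2/3)*1 = -369/2 + 154*I*√2/3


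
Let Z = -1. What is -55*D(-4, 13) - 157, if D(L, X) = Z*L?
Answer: -377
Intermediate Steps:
D(L, X) = -L
-55*D(-4, 13) - 157 = -(-55)*(-4) - 157 = -55*4 - 157 = -220 - 157 = -377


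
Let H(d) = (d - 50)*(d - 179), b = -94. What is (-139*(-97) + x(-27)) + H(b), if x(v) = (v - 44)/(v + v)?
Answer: 2851001/54 ≈ 52796.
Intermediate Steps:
x(v) = (-44 + v)/(2*v) (x(v) = (-44 + v)/((2*v)) = (-44 + v)*(1/(2*v)) = (-44 + v)/(2*v))
H(d) = (-179 + d)*(-50 + d) (H(d) = (-50 + d)*(-179 + d) = (-179 + d)*(-50 + d))
(-139*(-97) + x(-27)) + H(b) = (-139*(-97) + (½)*(-44 - 27)/(-27)) + (8950 + (-94)² - 229*(-94)) = (13483 + (½)*(-1/27)*(-71)) + (8950 + 8836 + 21526) = (13483 + 71/54) + 39312 = 728153/54 + 39312 = 2851001/54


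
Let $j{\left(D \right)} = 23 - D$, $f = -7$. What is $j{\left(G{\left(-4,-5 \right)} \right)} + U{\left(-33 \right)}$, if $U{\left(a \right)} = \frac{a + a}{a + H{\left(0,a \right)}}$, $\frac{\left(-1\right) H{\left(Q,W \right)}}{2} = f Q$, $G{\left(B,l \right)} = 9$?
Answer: $16$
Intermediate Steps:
$H{\left(Q,W \right)} = 14 Q$ ($H{\left(Q,W \right)} = - 2 \left(- 7 Q\right) = 14 Q$)
$U{\left(a \right)} = 2$ ($U{\left(a \right)} = \frac{a + a}{a + 14 \cdot 0} = \frac{2 a}{a + 0} = \frac{2 a}{a} = 2$)
$j{\left(G{\left(-4,-5 \right)} \right)} + U{\left(-33 \right)} = \left(23 - 9\right) + 2 = 14 + 2 = 16$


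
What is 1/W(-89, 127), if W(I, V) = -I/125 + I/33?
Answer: -4125/8188 ≈ -0.50379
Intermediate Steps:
W(I, V) = 92*I/4125 (W(I, V) = -I*(1/125) + I*(1/33) = -I/125 + I/33 = 92*I/4125)
1/W(-89, 127) = 1/((92/4125)*(-89)) = 1/(-8188/4125) = -4125/8188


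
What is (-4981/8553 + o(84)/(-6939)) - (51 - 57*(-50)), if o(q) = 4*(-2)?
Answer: -57402239434/19783089 ≈ -2901.6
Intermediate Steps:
o(q) = -8
(-4981/8553 + o(84)/(-6939)) - (51 - 57*(-50)) = (-4981/8553 - 8/(-6939)) - (51 - 57*(-50)) = (-4981*1/8553 - 8*(-1/6939)) - (51 + 2850) = (-4981/8553 + 8/6939) - 1*2901 = -11498245/19783089 - 2901 = -57402239434/19783089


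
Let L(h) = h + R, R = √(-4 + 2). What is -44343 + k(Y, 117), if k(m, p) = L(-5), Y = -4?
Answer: -44348 + I*√2 ≈ -44348.0 + 1.4142*I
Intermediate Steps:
R = I*√2 (R = √(-2) = I*√2 ≈ 1.4142*I)
L(h) = h + I*√2
k(m, p) = -5 + I*√2
-44343 + k(Y, 117) = -44343 + (-5 + I*√2) = -44348 + I*√2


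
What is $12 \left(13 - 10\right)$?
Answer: $36$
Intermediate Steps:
$12 \left(13 - 10\right) = 12 \cdot 3 = 36$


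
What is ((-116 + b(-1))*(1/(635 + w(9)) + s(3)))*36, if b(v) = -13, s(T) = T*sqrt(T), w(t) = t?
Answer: -1161/161 - 13932*sqrt(3) ≈ -24138.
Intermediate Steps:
s(T) = T**(3/2)
((-116 + b(-1))*(1/(635 + w(9)) + s(3)))*36 = ((-116 - 13)*(1/(635 + 9) + 3**(3/2)))*36 = -129*(1/644 + 3*sqrt(3))*36 = (-129/644 - 387*sqrt(3))*36 = -1161/161 - 13932*sqrt(3)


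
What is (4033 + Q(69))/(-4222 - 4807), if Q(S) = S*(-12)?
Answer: -3205/9029 ≈ -0.35497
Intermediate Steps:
Q(S) = -12*S
(4033 + Q(69))/(-4222 - 4807) = (4033 - 12*69)/(-4222 - 4807) = (4033 - 828)/(-9029) = 3205*(-1/9029) = -3205/9029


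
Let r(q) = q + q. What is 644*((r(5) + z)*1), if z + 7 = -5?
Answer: -1288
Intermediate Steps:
z = -12 (z = -7 - 5 = -12)
r(q) = 2*q
644*((r(5) + z)*1) = 644*((2*5 - 12)*1) = 644*((10 - 12)*1) = 644*(-2*1) = 644*(-2) = -1288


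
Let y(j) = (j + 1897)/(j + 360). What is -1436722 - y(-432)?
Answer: -103442519/72 ≈ -1.4367e+6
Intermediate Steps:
y(j) = (1897 + j)/(360 + j)
-1436722 - y(-432) = -1436722 - (1897 - 432)/(360 - 432) = -1436722 - 1465/(-72) = -1436722 - (-1)*1465/72 = -1436722 - 1*(-1465/72) = -1436722 + 1465/72 = -103442519/72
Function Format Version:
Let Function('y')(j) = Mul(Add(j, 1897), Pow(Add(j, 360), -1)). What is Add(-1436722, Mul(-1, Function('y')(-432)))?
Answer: Rational(-103442519, 72) ≈ -1.4367e+6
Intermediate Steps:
Function('y')(j) = Mul(Pow(Add(360, j), -1), Add(1897, j)) (Function('y')(j) = Mul(Add(1897, j), Pow(Add(360, j), -1)) = Mul(Pow(Add(360, j), -1), Add(1897, j)))
Add(-1436722, Mul(-1, Function('y')(-432))) = Add(-1436722, Mul(-1, Mul(Pow(Add(360, -432), -1), Add(1897, -432)))) = Add(-1436722, Mul(-1, Mul(Pow(-72, -1), 1465))) = Add(-1436722, Mul(-1, Mul(Rational(-1, 72), 1465))) = Add(-1436722, Mul(-1, Rational(-1465, 72))) = Add(-1436722, Rational(1465, 72)) = Rational(-103442519, 72)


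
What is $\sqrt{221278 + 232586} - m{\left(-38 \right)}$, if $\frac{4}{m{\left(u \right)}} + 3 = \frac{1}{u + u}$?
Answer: $\frac{304}{229} + 2 \sqrt{113466} \approx 675.02$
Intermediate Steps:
$m{\left(u \right)} = \frac{4}{-3 + \frac{1}{2 u}}$ ($m{\left(u \right)} = \frac{4}{-3 + \frac{1}{u + u}} = \frac{4}{-3 + \frac{1}{2 u}}$)
$\sqrt{221278 + 232586} - m{\left(-38 \right)} = \sqrt{221278 + 232586} - \left(-8\right) \left(-38\right) \frac{1}{-1 + 6 \left(-38\right)} = \sqrt{453864} - \left(-8\right) \left(-38\right) \frac{1}{-1 - 228} = 2 \sqrt{113466} - \left(-8\right) \left(-38\right) \frac{1}{-229} = 2 \sqrt{113466} - \left(-8\right) \left(-38\right) \left(- \frac{1}{229}\right) = 2 \sqrt{113466} - - \frac{304}{229} = 2 \sqrt{113466} + \frac{304}{229} = \frac{304}{229} + 2 \sqrt{113466}$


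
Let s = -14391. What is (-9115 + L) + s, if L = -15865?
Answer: -39371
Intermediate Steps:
(-9115 + L) + s = (-9115 - 15865) - 14391 = -24980 - 14391 = -39371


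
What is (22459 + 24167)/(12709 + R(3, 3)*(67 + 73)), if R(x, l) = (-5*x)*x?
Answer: 46626/6409 ≈ 7.2751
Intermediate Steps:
R(x, l) = -5*x²
(22459 + 24167)/(12709 + R(3, 3)*(67 + 73)) = (22459 + 24167)/(12709 + (-5*3²)*(67 + 73)) = 46626/(12709 - 5*9*140) = 46626/(12709 - 45*140) = 46626/(12709 - 6300) = 46626/6409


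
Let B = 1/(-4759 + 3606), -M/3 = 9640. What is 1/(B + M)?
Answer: -1153/33344761 ≈ -3.4578e-5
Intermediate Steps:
M = -28920 (M = -3*9640 = -28920)
B = -1/1153 (B = 1/(-1153) = -1/1153 ≈ -0.00086730)
1/(B + M) = 1/(-1/1153 - 28920) = 1/(-33344761/1153) = -1153/33344761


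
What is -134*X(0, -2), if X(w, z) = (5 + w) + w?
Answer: -670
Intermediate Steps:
X(w, z) = 5 + 2*w
-134*X(0, -2) = -134*(5 + 2*0) = -134*(5 + 0) = -134*5 = -670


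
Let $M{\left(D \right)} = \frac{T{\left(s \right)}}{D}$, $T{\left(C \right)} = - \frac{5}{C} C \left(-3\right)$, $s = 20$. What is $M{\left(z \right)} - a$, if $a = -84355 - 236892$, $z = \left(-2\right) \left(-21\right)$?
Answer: $\frac{4497463}{14} \approx 3.2125 \cdot 10^{5}$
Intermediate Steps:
$T{\left(C \right)} = 15$ ($T{\left(C \right)} = \left(-5\right) \left(-3\right) = 15$)
$z = 42$
$M{\left(D \right)} = \frac{15}{D}$
$a = -321247$
$M{\left(z \right)} - a = \frac{15}{42} - -321247 = 15 \cdot \frac{1}{42} + 321247 = \frac{5}{14} + 321247 = \frac{4497463}{14}$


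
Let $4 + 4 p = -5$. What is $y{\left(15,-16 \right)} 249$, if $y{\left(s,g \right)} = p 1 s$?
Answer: $- \frac{33615}{4} \approx -8403.8$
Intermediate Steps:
$p = - \frac{9}{4}$ ($p = -1 + \frac{1}{4} \left(-5\right) = -1 - \frac{5}{4} = - \frac{9}{4} \approx -2.25$)
$y{\left(s,g \right)} = - \frac{9 s}{4}$ ($y{\left(s,g \right)} = \left(- \frac{9}{4}\right) 1 s = - \frac{9 s}{4}$)
$y{\left(15,-16 \right)} 249 = \left(- \frac{9}{4}\right) 15 \cdot 249 = \left(- \frac{135}{4}\right) 249 = - \frac{33615}{4}$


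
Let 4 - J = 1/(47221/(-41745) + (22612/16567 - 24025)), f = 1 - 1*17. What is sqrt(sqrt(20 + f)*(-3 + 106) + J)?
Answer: sqrt(57974151283645427887405649370)/16615274067742 ≈ 14.491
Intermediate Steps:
f = -16 (f = 1 - 17 = -16)
J = 66461787860383/16615274067742 (J = 4 - 1/(47221/(-41745) + (22612/16567 - 24025)) = 4 - 1/(47221*(-1/41745) + (22612*(1/16567) - 24025)) = 4 - 1/(-47221/41745 + (22612/16567 - 24025)) = 4 - 1/(-47221/41745 - 397999563/16567) = 4 - 1/(-16615274067742/691589415) = 4 - 1*(-691589415/16615274067742) = 4 + 691589415/16615274067742 = 66461787860383/16615274067742 ≈ 4.0000)
sqrt(sqrt(20 + f)*(-3 + 106) + J) = sqrt(sqrt(20 - 16)*(-3 + 106) + 66461787860383/16615274067742) = sqrt(sqrt(4)*103 + 66461787860383/16615274067742) = sqrt(2*103 + 66461787860383/16615274067742) = sqrt(206 + 66461787860383/16615274067742) = sqrt(3489208245815235/16615274067742) = sqrt(57974151283645427887405649370)/16615274067742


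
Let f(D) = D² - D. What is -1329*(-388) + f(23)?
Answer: 516158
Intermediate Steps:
-1329*(-388) + f(23) = -1329*(-388) + 23*(-1 + 23) = 515652 + 23*22 = 515652 + 506 = 516158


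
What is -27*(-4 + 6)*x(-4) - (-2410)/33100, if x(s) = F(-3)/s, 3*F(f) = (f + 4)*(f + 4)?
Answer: 7568/1655 ≈ 4.5728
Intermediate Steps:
F(f) = (4 + f)**2/3 (F(f) = ((f + 4)*(f + 4))/3 = ((4 + f)*(4 + f))/3 = (4 + f)**2/3)
x(s) = 1/(3*s) (x(s) = ((4 - 3)**2/3)/s = ((1/3)*1**2)/s = ((1/3)*1)/s = 1/(3*s))
-27*(-4 + 6)*x(-4) - (-2410)/33100 = -27*(-4 + 6)*(1/3)/(-4) - (-2410)/33100 = -54*(1/3)*(-1/4) - (-2410)/33100 = -54*(-1)/12 - 1*(-241/3310) = -27*(-1/6) + 241/3310 = 9/2 + 241/3310 = 7568/1655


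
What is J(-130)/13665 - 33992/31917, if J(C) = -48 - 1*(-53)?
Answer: -10318691/9692129 ≈ -1.0646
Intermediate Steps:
J(C) = 5 (J(C) = -48 + 53 = 5)
J(-130)/13665 - 33992/31917 = 5/13665 - 33992/31917 = 5*(1/13665) - 33992*1/31917 = 1/2733 - 33992/31917 = -10318691/9692129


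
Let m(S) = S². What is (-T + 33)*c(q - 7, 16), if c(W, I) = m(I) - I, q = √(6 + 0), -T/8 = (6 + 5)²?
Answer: 240240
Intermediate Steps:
T = -968 (T = -8*(6 + 5)² = -8*11² = -8*121 = -968)
q = √6 ≈ 2.4495
c(W, I) = I² - I
(-T + 33)*c(q - 7, 16) = (-1*(-968) + 33)*(16*(-1 + 16)) = (968 + 33)*(16*15) = 1001*240 = 240240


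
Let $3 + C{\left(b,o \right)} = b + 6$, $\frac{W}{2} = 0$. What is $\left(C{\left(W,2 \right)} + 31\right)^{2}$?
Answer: $1156$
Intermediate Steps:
$W = 0$ ($W = 2 \cdot 0 = 0$)
$C{\left(b,o \right)} = 3 + b$ ($C{\left(b,o \right)} = -3 + \left(b + 6\right) = -3 + \left(6 + b\right) = 3 + b$)
$\left(C{\left(W,2 \right)} + 31\right)^{2} = \left(\left(3 + 0\right) + 31\right)^{2} = \left(3 + 31\right)^{2} = 34^{2} = 1156$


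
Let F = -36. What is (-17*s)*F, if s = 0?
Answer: 0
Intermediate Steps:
(-17*s)*F = -17*0*(-36) = 0*(-36) = 0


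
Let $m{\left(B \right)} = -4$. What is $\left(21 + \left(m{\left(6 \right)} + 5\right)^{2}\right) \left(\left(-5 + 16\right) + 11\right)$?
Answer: $484$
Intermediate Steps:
$\left(21 + \left(m{\left(6 \right)} + 5\right)^{2}\right) \left(\left(-5 + 16\right) + 11\right) = \left(21 + \left(-4 + 5\right)^{2}\right) \left(\left(-5 + 16\right) + 11\right) = \left(21 + 1^{2}\right) \left(11 + 11\right) = \left(21 + 1\right) 22 = 22 \cdot 22 = 484$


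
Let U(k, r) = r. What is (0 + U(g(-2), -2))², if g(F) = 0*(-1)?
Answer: 4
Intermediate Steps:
g(F) = 0
(0 + U(g(-2), -2))² = (0 - 2)² = (-2)² = 4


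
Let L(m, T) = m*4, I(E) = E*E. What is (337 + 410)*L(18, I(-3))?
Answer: 53784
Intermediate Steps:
I(E) = E²
L(m, T) = 4*m
(337 + 410)*L(18, I(-3)) = (337 + 410)*(4*18) = 747*72 = 53784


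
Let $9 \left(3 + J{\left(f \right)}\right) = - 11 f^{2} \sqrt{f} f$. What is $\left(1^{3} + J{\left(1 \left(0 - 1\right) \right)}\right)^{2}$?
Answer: $\frac{203}{81} - \frac{44 i}{9} \approx 2.5062 - 4.8889 i$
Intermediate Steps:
$J{\left(f \right)} = -3 - \frac{11 f^{\frac{7}{2}}}{9}$ ($J{\left(f \right)} = -3 + \frac{- 11 f^{2} \sqrt{f} f}{9} = -3 + \frac{- 11 f^{\frac{5}{2}} f}{9} = -3 + \frac{\left(-11\right) f^{\frac{7}{2}}}{9} = -3 - \frac{11 f^{\frac{7}{2}}}{9}$)
$\left(1^{3} + J{\left(1 \left(0 - 1\right) \right)}\right)^{2} = \left(1^{3} - \left(3 + \frac{11 \left(1 \left(0 - 1\right)\right)^{\frac{7}{2}}}{9}\right)\right)^{2} = \left(1 - \left(3 + \frac{11 \left(1 \left(-1\right)\right)^{\frac{7}{2}}}{9}\right)\right)^{2} = \left(1 - \left(3 + \frac{11 \left(-1\right)^{\frac{7}{2}}}{9}\right)\right)^{2} = \left(1 - \left(3 + \frac{11 \left(- i\right)}{9}\right)\right)^{2} = \left(1 - \left(3 - \frac{11 i}{9}\right)\right)^{2} = \left(-2 + \frac{11 i}{9}\right)^{2}$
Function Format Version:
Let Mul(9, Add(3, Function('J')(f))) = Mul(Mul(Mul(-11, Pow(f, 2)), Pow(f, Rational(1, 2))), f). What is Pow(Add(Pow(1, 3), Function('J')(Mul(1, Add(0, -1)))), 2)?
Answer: Add(Rational(203, 81), Mul(Rational(-44, 9), I)) ≈ Add(2.5062, Mul(-4.8889, I))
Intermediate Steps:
Function('J')(f) = Add(-3, Mul(Rational(-11, 9), Pow(f, Rational(7, 2)))) (Function('J')(f) = Add(-3, Mul(Rational(1, 9), Mul(Mul(Mul(-11, Pow(f, 2)), Pow(f, Rational(1, 2))), f))) = Add(-3, Mul(Rational(1, 9), Mul(Mul(-11, Pow(f, Rational(5, 2))), f))) = Add(-3, Mul(Rational(1, 9), Mul(-11, Pow(f, Rational(7, 2))))) = Add(-3, Mul(Rational(-11, 9), Pow(f, Rational(7, 2)))))
Pow(Add(Pow(1, 3), Function('J')(Mul(1, Add(0, -1)))), 2) = Pow(Add(Pow(1, 3), Add(-3, Mul(Rational(-11, 9), Pow(Mul(1, Add(0, -1)), Rational(7, 2))))), 2) = Pow(Add(1, Add(-3, Mul(Rational(-11, 9), Pow(Mul(1, -1), Rational(7, 2))))), 2) = Pow(Add(1, Add(-3, Mul(Rational(-11, 9), Pow(-1, Rational(7, 2))))), 2) = Pow(Add(1, Add(-3, Mul(Rational(-11, 9), Mul(-1, I)))), 2) = Pow(Add(1, Add(-3, Mul(Rational(11, 9), I))), 2) = Pow(Add(-2, Mul(Rational(11, 9), I)), 2)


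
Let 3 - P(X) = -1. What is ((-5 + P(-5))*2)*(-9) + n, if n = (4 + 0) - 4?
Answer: 18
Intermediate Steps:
n = 0 (n = 4 - 4 = 0)
P(X) = 4 (P(X) = 3 - 1*(-1) = 3 + 1 = 4)
((-5 + P(-5))*2)*(-9) + n = ((-5 + 4)*2)*(-9) + 0 = -1*2*(-9) + 0 = -2*(-9) + 0 = 18 + 0 = 18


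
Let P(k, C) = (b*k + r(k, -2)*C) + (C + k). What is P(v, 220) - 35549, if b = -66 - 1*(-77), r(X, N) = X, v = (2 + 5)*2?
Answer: -32081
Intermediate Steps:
v = 14 (v = 7*2 = 14)
b = 11 (b = -66 + 77 = 11)
P(k, C) = C + 12*k + C*k (P(k, C) = (11*k + k*C) + (C + k) = (11*k + C*k) + (C + k) = C + 12*k + C*k)
P(v, 220) - 35549 = (220 + 12*14 + 220*14) - 35549 = (220 + 168 + 3080) - 35549 = 3468 - 35549 = -32081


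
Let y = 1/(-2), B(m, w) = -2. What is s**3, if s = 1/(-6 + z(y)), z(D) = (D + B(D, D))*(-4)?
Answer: 1/64 ≈ 0.015625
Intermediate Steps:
y = -1/2 ≈ -0.50000
z(D) = 8 - 4*D (z(D) = (D - 2)*(-4) = (-2 + D)*(-4) = 8 - 4*D)
s = 1/4 (s = 1/(-6 + (8 - 4*(-1/2))) = 1/(-6 + (8 + 2)) = 1/(-6 + 10) = 1/4 ≈ 0.25000)
s**3 = (1/4)**3 = 1/64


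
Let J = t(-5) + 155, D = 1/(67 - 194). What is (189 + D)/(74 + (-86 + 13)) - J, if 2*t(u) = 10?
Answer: 3682/127 ≈ 28.992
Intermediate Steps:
t(u) = 5 (t(u) = (½)*10 = 5)
D = -1/127 (D = 1/(-127) = -1/127 ≈ -0.0078740)
J = 160 (J = 5 + 155 = 160)
(189 + D)/(74 + (-86 + 13)) - J = (189 - 1/127)/(74 + (-86 + 13)) - 1*160 = 24002/(127*(74 - 73)) - 160 = (24002/127)/1 - 160 = (24002/127)*1 - 160 = 24002/127 - 160 = 3682/127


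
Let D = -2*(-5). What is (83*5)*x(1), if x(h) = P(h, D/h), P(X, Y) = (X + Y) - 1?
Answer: 4150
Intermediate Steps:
D = 10
P(X, Y) = -1 + X + Y
x(h) = -1 + h + 10/h
(83*5)*x(1) = (83*5)*(-1 + 1 + 10/1) = 415*(-1 + 1 + 10*1) = 415*(-1 + 1 + 10) = 415*10 = 4150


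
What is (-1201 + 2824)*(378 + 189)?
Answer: 920241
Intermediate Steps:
(-1201 + 2824)*(378 + 189) = 1623*567 = 920241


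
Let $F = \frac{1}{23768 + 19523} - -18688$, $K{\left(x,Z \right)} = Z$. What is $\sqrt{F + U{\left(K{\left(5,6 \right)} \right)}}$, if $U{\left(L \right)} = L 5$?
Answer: $\frac{\sqrt{35079603770249}}{43291} \approx 136.81$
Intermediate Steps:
$U{\left(L \right)} = 5 L$
$F = \frac{809022209}{43291}$ ($F = \frac{1}{43291} + 18688 = \frac{809022209}{43291} \approx 18688.0$)
$\sqrt{F + U{\left(K{\left(5,6 \right)} \right)}} = \sqrt{\frac{809022209}{43291} + 5 \cdot 6} = \sqrt{\frac{809022209}{43291} + 30} = \sqrt{\frac{810320939}{43291}} = \frac{\sqrt{35079603770249}}{43291}$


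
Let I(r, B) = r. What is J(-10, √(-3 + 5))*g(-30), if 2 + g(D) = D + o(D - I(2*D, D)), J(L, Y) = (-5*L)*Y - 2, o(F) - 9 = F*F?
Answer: -1754 + 43850*√2 ≈ 60259.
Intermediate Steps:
o(F) = 9 + F² (o(F) = 9 + F*F = 9 + F²)
J(L, Y) = -2 - 5*L*Y (J(L, Y) = -5*L*Y - 2 = -2 - 5*L*Y)
g(D) = 7 + D + D² (g(D) = -2 + (D + (9 + (D - 2*D)²)) = -2 + (D + (9 + (-D)²)) = -2 + (D + (9 + D²)) = -2 + (9 + D + D²) = 7 + D + D²)
J(-10, √(-3 + 5))*g(-30) = (-2 - 5*(-10)*√(-3 + 5))*(7 - 30 + (-30)²) = (-2 - 5*(-10)*√2)*(7 - 30 + 900) = (-2 + 50*√2)*877 = -1754 + 43850*√2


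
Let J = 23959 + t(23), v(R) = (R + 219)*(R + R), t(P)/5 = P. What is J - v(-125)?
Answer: 47574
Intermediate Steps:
t(P) = 5*P
v(R) = 2*R*(219 + R) (v(R) = (219 + R)*(2*R) = 2*R*(219 + R))
J = 24074 (J = 23959 + 5*23 = 23959 + 115 = 24074)
J - v(-125) = 24074 - 2*(-125)*(219 - 125) = 24074 - 2*(-125)*94 = 24074 - 1*(-23500) = 24074 + 23500 = 47574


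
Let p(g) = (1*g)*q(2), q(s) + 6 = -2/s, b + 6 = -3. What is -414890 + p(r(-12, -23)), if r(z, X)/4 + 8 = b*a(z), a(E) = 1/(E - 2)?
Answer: -414684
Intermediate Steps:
b = -9 (b = -6 - 3 = -9)
q(s) = -6 - 2/s
a(E) = 1/(-2 + E)
r(z, X) = -32 - 36/(-2 + z) (r(z, X) = -32 + 4*(-9/(-2 + z)) = -32 - 36/(-2 + z))
p(g) = -7*g (p(g) = (1*g)*(-6 - 2/2) = g*(-6 - 2*½) = g*(-6 - 1) = g*(-7) = -7*g)
-414890 + p(r(-12, -23)) = -414890 - 28*(7 - 8*(-12))/(-2 - 12) = -414890 - 28*(7 + 96)/(-14) = -414890 - 28*(-1)*103/14 = -414890 - 7*(-206/7) = -414890 + 206 = -414684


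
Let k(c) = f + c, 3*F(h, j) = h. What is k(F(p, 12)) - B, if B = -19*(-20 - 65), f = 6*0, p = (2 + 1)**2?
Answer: -1612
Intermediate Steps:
p = 9 (p = 3**2 = 9)
F(h, j) = h/3
f = 0
k(c) = c (k(c) = 0 + c = c)
B = 1615 (B = -19*(-85) = 1615)
k(F(p, 12)) - B = (1/3)*9 - 1*1615 = 3 - 1615 = -1612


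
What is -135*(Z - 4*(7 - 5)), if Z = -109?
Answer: 15795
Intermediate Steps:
-135*(Z - 4*(7 - 5)) = -135*(-109 - 4*(7 - 5)) = -135*(-109 - 4*2) = -135*(-109 - 8) = -135*(-117) = 15795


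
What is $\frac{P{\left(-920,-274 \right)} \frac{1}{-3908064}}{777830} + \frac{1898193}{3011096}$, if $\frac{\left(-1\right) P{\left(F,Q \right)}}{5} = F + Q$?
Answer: $\frac{2185660964593861}{3467105298748768} \approx 0.6304$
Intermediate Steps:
$P{\left(F,Q \right)} = - 5 F - 5 Q$ ($P{\left(F,Q \right)} = - 5 \left(F + Q\right) = - 5 F - 5 Q$)
$\frac{P{\left(-920,-274 \right)} \frac{1}{-3908064}}{777830} + \frac{1898193}{3011096} = \frac{\left(\left(-5\right) \left(-920\right) - -1370\right) \frac{1}{-3908064}}{777830} + \frac{1898193}{3011096} = \left(4600 + 1370\right) \left(- \frac{1}{3908064}\right) \frac{1}{777830} + 1898193 \cdot \frac{1}{3011096} = 5970 \left(- \frac{1}{3908064}\right) \frac{1}{777830} + \frac{172563}{273736} = \left(- \frac{995}{651344}\right) \frac{1}{777830} + \frac{172563}{273736} = - \frac{199}{101326980704} + \frac{172563}{273736} = \frac{2185660964593861}{3467105298748768}$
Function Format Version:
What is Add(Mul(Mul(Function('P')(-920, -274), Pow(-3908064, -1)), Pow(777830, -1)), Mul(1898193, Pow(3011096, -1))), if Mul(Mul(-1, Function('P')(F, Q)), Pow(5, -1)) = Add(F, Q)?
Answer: Rational(2185660964593861, 3467105298748768) ≈ 0.63040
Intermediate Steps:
Function('P')(F, Q) = Add(Mul(-5, F), Mul(-5, Q)) (Function('P')(F, Q) = Mul(-5, Add(F, Q)) = Add(Mul(-5, F), Mul(-5, Q)))
Add(Mul(Mul(Function('P')(-920, -274), Pow(-3908064, -1)), Pow(777830, -1)), Mul(1898193, Pow(3011096, -1))) = Add(Mul(Mul(Add(Mul(-5, -920), Mul(-5, -274)), Pow(-3908064, -1)), Pow(777830, -1)), Mul(1898193, Pow(3011096, -1))) = Add(Mul(Mul(Add(4600, 1370), Rational(-1, 3908064)), Rational(1, 777830)), Mul(1898193, Rational(1, 3011096))) = Add(Mul(Mul(5970, Rational(-1, 3908064)), Rational(1, 777830)), Rational(172563, 273736)) = Add(Mul(Rational(-995, 651344), Rational(1, 777830)), Rational(172563, 273736)) = Add(Rational(-199, 101326980704), Rational(172563, 273736)) = Rational(2185660964593861, 3467105298748768)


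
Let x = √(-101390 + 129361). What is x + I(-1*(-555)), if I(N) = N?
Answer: 555 + √27971 ≈ 722.25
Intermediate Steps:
x = √27971 ≈ 167.25
x + I(-1*(-555)) = √27971 - 1*(-555) = √27971 + 555 = 555 + √27971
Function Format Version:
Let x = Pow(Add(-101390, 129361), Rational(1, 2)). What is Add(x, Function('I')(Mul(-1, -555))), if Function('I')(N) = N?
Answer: Add(555, Pow(27971, Rational(1, 2))) ≈ 722.25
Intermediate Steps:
x = Pow(27971, Rational(1, 2)) ≈ 167.25
Add(x, Function('I')(Mul(-1, -555))) = Add(Pow(27971, Rational(1, 2)), Mul(-1, -555)) = Add(Pow(27971, Rational(1, 2)), 555) = Add(555, Pow(27971, Rational(1, 2)))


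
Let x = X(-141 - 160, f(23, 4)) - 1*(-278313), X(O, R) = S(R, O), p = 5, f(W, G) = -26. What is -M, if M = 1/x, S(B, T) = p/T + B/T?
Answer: -43/11967462 ≈ -3.5931e-6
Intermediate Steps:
S(B, T) = 5/T + B/T
X(O, R) = (5 + R)/O
x = 11967462/43 (x = (5 - 26)/(-141 - 160) - 1*(-278313) = -21/(-301) + 278313 = -1/301*(-21) + 278313 = 3/43 + 278313 = 11967462/43 ≈ 2.7831e+5)
M = 43/11967462 (M = 1/(11967462/43) = 43/11967462 ≈ 3.5931e-6)
-M = -1*43/11967462 = -43/11967462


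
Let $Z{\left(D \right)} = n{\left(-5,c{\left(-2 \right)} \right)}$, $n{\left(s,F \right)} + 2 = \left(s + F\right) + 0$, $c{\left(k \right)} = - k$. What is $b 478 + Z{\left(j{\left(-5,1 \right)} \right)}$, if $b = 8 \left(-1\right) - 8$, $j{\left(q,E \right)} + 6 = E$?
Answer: $-7653$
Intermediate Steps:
$j{\left(q,E \right)} = -6 + E$
$n{\left(s,F \right)} = -2 + F + s$ ($n{\left(s,F \right)} = -2 + \left(\left(s + F\right) + 0\right) = -2 + \left(\left(F + s\right) + 0\right) = -2 + \left(F + s\right) = -2 + F + s$)
$Z{\left(D \right)} = -5$ ($Z{\left(D \right)} = -2 - -2 - 5 = -2 + 2 - 5 = -5$)
$b = -16$ ($b = -8 - 8 = -16$)
$b 478 + Z{\left(j{\left(-5,1 \right)} \right)} = \left(-16\right) 478 - 5 = -7648 - 5 = -7653$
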